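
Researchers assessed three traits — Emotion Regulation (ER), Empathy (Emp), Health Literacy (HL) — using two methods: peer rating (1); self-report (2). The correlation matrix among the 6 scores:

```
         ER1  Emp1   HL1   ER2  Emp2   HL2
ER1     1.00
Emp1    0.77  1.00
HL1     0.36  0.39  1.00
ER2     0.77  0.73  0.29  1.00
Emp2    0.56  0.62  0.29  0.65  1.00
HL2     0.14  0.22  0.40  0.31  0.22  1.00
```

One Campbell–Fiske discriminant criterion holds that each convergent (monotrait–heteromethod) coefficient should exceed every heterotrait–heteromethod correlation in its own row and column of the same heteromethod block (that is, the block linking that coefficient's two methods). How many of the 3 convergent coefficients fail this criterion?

Convergent coefficients and their comparison sets:
ER (methods 1·2): 0.77 vs {0.56, 0.73, 0.14, 0.29} → pass.
Emp (methods 1·2): 0.62 vs {0.73, 0.56, 0.22, 0.29} → fail.
HL (methods 1·2): 0.40 vs {0.29, 0.14, 0.29, 0.22} → pass.
1 of 3 fail.

1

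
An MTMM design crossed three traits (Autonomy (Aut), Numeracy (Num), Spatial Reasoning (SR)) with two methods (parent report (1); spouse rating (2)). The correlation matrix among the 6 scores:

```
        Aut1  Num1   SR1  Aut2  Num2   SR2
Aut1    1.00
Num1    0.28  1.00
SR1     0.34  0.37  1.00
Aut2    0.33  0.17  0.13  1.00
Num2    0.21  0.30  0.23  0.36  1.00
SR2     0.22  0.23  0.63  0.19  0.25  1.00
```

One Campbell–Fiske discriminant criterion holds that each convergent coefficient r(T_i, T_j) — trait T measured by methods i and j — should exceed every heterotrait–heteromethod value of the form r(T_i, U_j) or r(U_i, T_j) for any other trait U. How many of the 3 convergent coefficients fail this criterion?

Each convergent coefficient versus the relevant comparison correlations:
Aut (methods 1·2): 0.33 vs {0.21, 0.17, 0.22, 0.13} → pass.
Num (methods 1·2): 0.30 vs {0.17, 0.21, 0.23, 0.23} → pass.
SR (methods 1·2): 0.63 vs {0.13, 0.22, 0.23, 0.23} → pass.
0 of 3 fail.

0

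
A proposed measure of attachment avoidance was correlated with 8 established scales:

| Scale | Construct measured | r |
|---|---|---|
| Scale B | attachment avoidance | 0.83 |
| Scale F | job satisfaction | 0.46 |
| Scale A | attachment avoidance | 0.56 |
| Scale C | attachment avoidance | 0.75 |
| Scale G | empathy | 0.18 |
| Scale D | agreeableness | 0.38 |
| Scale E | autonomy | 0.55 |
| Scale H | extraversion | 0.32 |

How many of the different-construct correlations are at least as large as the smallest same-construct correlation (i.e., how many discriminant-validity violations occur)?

0

Convergent (same construct = attachment avoidance): Scale B, Scale A, Scale C.
Smallest convergent = 0.56. Discriminant values: 0.46, 0.18, 0.38, 0.55, 0.32; count ≥ 0.56 → 0.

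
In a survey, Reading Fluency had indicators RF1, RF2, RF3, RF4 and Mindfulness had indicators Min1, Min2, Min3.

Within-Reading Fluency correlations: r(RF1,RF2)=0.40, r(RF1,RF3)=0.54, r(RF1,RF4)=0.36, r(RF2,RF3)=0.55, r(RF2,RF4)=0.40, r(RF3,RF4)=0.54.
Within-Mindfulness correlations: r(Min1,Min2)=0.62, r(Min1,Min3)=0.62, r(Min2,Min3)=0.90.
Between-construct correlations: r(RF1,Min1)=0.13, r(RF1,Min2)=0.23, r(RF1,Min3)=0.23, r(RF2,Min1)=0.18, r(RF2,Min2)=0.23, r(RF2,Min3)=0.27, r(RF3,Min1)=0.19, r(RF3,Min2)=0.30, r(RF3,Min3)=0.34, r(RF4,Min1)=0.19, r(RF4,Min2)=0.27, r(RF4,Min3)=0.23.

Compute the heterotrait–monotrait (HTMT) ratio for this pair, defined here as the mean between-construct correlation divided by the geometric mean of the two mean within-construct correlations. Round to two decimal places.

Mean between = 2.79/12 = 0.2325.
Mean within-RF = 2.79/6 = 0.4650; mean within-Min = 2.14/3 = 0.7133.
Geometric mean = √(0.4650 × 0.7133) = 0.5759.
HTMT = 0.2325 / 0.5759 = 0.40.

0.40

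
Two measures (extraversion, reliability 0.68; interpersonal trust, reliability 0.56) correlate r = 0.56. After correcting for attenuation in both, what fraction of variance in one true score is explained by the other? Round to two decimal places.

Disattenuated r = 0.56 / √(0.68 × 0.56) = 0.56 / 0.6171 = 0.9075.
Shared true-score variance = 0.9075² = 0.8236 ≈ 0.82.

0.82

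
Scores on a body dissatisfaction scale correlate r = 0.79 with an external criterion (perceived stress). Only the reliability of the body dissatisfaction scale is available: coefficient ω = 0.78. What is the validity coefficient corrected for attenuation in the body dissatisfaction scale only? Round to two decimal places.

0.89

Single correction: r_c = r_obs / √r_xx = 0.79 / √0.78 = 0.79 / 0.8832 ≈ 0.89.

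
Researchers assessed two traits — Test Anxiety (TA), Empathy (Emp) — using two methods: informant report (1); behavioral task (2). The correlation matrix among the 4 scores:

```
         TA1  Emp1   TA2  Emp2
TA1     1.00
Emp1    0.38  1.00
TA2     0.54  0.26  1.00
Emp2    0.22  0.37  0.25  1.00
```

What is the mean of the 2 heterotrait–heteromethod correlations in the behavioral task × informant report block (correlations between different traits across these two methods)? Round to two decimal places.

0.24

HTHM values (method 2 × method 1): 0.26, 0.22; mean = 0.48/2 = 0.24.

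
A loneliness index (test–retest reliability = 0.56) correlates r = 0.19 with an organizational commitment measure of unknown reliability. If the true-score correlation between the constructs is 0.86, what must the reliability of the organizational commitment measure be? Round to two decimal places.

0.09

r_true = r_obs / √(r_xx · r_yy) ⇒ 0.86 = 0.19 / √(0.56 · r_yy).
√(0.56 · r_yy) = 0.19 / 0.86 = 0.2209; 0.56 · r_yy = 0.0488; r_yy = 0.0488 / 0.56 ≈ 0.09.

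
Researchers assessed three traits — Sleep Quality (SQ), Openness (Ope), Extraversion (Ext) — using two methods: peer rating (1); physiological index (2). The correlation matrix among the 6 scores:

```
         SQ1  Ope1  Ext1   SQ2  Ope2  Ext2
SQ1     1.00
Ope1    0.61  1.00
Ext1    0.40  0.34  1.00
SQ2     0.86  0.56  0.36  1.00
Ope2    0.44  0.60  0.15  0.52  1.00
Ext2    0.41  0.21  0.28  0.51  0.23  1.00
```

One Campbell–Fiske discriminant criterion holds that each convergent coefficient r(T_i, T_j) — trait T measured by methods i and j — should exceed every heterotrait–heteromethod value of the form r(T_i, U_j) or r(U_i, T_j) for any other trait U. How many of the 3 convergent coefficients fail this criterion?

1

Each convergent coefficient versus the relevant comparison correlations:
SQ (methods 1·2): 0.86 vs {0.44, 0.56, 0.41, 0.36} → pass.
Ope (methods 1·2): 0.60 vs {0.56, 0.44, 0.21, 0.15} → pass.
Ext (methods 1·2): 0.28 vs {0.36, 0.41, 0.15, 0.21} → fail.
1 of 3 fail.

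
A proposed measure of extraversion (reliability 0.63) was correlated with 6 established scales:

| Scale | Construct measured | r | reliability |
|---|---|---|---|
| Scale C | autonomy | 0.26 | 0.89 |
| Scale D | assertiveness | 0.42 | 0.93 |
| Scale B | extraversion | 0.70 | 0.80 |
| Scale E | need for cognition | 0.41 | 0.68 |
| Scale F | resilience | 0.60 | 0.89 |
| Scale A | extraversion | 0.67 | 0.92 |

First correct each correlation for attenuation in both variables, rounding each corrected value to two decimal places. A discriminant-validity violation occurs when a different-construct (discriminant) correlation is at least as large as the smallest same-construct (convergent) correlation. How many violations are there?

Disattenuated r (r / √(r_scale · r_new)):
  Scale C (disc): 0.26 / √(0.89·0.63) = 0.35
  Scale D (disc): 0.42 / √(0.93·0.63) = 0.55
  Scale B (conv): 0.70 / √(0.80·0.63) = 0.99
  Scale E (disc): 0.41 / √(0.68·0.63) = 0.63
  Scale F (disc): 0.60 / √(0.89·0.63) = 0.80
  Scale A (conv): 0.67 / √(0.92·0.63) = 0.88
Smallest convergent = 0.88. Discriminant values: 0.35, 0.55, 0.63, 0.80; count ≥ 0.88 → 0.

0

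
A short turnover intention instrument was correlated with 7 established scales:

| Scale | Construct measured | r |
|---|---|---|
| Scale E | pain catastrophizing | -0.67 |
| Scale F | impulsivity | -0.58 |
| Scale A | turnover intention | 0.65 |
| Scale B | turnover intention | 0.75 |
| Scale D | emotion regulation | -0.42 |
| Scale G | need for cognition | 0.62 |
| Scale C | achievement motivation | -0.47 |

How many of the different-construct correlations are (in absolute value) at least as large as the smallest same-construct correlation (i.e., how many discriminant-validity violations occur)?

Convergent (same construct = turnover intention): Scale A, Scale B.
Smallest convergent = 0.65. Discriminant |r|: 0.67, 0.58, 0.42, 0.62, 0.47; count ≥ 0.65 → 1.

1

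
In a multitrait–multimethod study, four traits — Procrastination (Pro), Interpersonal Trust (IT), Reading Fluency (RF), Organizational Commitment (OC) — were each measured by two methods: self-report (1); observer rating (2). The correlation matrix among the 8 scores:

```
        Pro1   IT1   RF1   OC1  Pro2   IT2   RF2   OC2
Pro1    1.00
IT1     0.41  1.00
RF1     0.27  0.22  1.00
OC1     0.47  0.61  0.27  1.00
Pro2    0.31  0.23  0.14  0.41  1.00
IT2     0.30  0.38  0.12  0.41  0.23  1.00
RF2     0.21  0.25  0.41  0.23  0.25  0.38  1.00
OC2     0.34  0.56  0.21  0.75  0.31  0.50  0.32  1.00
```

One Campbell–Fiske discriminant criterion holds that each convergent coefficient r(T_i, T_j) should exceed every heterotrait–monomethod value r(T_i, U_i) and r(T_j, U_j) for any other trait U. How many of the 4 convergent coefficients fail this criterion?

2

Convergent coefficients and their comparison sets:
Pro (methods 1·2): 0.31 vs {0.41, 0.23, 0.27, 0.25, 0.47, 0.31} → fail.
IT (methods 1·2): 0.38 vs {0.41, 0.23, 0.22, 0.38, 0.61, 0.50} → fail.
RF (methods 1·2): 0.41 vs {0.27, 0.25, 0.22, 0.38, 0.27, 0.32} → pass.
OC (methods 1·2): 0.75 vs {0.47, 0.31, 0.61, 0.50, 0.27, 0.32} → pass.
2 of 4 fail.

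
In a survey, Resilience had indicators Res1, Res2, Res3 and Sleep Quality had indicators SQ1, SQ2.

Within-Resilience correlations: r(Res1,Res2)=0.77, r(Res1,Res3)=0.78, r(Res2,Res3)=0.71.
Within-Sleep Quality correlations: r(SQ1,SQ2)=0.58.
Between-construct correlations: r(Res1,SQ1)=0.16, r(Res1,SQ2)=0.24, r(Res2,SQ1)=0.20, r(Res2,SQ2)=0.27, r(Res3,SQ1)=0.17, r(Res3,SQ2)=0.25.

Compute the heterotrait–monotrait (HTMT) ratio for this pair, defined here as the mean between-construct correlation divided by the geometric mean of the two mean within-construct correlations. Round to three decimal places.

0.325

Between-construct mean = 1.29/6 = 0.2150.
Mean within-Res = 2.26/3 = 0.7533; mean within-SQ = 0.58/1 = 0.5800.
Geometric mean = √(0.7533 × 0.5800) = 0.6610.
HTMT = 0.2150 / 0.6610 = 0.325.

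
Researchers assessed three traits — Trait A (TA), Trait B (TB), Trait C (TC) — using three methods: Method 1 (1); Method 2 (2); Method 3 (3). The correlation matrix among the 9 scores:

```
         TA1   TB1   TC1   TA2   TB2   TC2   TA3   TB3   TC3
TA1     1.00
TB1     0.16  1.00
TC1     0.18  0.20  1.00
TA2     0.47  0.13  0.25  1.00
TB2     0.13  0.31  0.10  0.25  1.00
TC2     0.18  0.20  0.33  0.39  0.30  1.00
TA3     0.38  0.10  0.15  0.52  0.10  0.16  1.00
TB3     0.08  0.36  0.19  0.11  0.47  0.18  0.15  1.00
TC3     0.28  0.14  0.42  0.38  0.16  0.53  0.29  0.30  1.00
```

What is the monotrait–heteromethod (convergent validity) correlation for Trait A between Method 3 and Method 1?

0.38

Same trait (TA), different methods: r(TA3, TA1) = 0.38.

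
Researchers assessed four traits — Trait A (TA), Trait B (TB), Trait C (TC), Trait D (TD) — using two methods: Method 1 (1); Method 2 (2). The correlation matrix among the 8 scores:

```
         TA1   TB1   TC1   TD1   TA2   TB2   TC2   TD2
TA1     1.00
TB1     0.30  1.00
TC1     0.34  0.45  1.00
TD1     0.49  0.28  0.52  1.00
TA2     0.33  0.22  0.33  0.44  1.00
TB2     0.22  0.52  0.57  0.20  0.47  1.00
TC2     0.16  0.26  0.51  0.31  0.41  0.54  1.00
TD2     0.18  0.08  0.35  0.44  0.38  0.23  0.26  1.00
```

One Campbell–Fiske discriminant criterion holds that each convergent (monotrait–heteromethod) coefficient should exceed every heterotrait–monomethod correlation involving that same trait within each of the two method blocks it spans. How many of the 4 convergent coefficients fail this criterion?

Convergent coefficients and their comparison sets:
TA (methods 1·2): 0.33 vs {0.30, 0.47, 0.34, 0.41, 0.49, 0.38} → fail.
TB (methods 1·2): 0.52 vs {0.30, 0.47, 0.45, 0.54, 0.28, 0.23} → fail.
TC (methods 1·2): 0.51 vs {0.34, 0.41, 0.45, 0.54, 0.52, 0.26} → fail.
TD (methods 1·2): 0.44 vs {0.49, 0.38, 0.28, 0.23, 0.52, 0.26} → fail.
4 of 4 fail.

4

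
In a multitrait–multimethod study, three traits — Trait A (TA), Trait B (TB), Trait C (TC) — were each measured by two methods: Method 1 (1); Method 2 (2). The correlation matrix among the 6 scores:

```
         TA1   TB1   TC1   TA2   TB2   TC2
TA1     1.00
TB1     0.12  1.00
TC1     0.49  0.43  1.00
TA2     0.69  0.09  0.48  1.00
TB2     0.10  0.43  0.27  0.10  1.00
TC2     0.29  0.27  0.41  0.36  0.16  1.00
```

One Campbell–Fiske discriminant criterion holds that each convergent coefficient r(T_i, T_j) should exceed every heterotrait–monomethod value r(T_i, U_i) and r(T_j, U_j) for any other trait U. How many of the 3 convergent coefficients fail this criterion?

Each convergent coefficient versus the relevant comparison correlations:
TA (methods 1·2): 0.69 vs {0.12, 0.10, 0.49, 0.36} → pass.
TB (methods 1·2): 0.43 vs {0.12, 0.10, 0.43, 0.16} → fail.
TC (methods 1·2): 0.41 vs {0.49, 0.36, 0.43, 0.16} → fail.
2 of 3 fail.

2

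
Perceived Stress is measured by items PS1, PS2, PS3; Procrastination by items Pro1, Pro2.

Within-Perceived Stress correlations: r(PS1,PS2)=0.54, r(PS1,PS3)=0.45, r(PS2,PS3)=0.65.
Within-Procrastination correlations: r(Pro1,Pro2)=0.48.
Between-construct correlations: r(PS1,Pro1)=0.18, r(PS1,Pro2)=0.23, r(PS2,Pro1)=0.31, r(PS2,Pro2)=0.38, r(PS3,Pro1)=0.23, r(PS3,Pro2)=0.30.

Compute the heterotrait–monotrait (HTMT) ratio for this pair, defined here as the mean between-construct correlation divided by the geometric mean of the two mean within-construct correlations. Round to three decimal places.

Mean heterotrait r = 1.63/6 = 0.2717.
Mean within-PS = 1.64/3 = 0.5467; mean within-Pro = 0.48/1 = 0.4800.
Geometric mean = √(0.5467 × 0.4800) = 0.5123.
HTMT = 0.2717 / 0.5123 = 0.530.

0.530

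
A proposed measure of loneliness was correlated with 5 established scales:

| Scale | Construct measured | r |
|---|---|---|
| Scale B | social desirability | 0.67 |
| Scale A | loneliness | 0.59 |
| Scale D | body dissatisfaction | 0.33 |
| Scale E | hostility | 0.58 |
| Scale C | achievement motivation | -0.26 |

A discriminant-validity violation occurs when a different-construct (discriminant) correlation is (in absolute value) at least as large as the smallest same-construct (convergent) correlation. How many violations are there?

Convergent (same construct = loneliness): Scale A.
Smallest convergent = 0.59. Discriminant |r|: 0.67, 0.33, 0.58, 0.26; count ≥ 0.59 → 1.

1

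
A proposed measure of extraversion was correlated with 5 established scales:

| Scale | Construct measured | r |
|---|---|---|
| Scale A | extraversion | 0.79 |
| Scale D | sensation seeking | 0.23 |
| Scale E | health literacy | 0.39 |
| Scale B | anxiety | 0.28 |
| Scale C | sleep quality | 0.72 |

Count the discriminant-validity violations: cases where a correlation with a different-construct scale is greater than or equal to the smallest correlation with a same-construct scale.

Convergent (same construct = extraversion): Scale A.
Smallest convergent = 0.79. Discriminant values: 0.23, 0.39, 0.28, 0.72; count ≥ 0.79 → 0.

0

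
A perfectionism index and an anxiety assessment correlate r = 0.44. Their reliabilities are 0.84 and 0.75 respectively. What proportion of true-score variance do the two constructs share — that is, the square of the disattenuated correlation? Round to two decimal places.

Disattenuated r = 0.44 / √(0.84 × 0.75) = 0.44 / 0.7937 = 0.5544.
Shared true-score variance = 0.5544² = 0.3074 ≈ 0.31.

0.31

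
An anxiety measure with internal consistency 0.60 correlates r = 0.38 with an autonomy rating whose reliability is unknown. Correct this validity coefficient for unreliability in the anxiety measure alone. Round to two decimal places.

Single correction: r_c = r_obs / √r_xx = 0.38 / √0.60 = 0.38 / 0.7746 ≈ 0.49.

0.49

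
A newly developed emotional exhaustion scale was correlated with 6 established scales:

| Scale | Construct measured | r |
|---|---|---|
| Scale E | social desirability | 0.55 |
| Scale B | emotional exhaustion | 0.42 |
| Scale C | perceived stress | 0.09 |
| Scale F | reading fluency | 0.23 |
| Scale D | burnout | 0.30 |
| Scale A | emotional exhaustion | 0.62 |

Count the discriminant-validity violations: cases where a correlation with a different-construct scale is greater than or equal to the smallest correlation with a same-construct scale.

Convergent (same construct = emotional exhaustion): Scale B, Scale A.
Smallest convergent = 0.42. Discriminant values: 0.55, 0.09, 0.23, 0.30; count ≥ 0.42 → 1.

1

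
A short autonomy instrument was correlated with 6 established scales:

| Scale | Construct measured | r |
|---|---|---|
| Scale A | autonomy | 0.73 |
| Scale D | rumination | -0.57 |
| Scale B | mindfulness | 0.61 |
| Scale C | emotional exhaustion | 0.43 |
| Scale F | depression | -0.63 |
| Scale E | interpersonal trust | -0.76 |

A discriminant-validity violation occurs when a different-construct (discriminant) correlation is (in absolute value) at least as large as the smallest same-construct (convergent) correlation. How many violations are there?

Convergent (same construct = autonomy): Scale A.
Smallest convergent = 0.73. Discriminant |r|: 0.57, 0.61, 0.43, 0.63, 0.76; count ≥ 0.73 → 1.

1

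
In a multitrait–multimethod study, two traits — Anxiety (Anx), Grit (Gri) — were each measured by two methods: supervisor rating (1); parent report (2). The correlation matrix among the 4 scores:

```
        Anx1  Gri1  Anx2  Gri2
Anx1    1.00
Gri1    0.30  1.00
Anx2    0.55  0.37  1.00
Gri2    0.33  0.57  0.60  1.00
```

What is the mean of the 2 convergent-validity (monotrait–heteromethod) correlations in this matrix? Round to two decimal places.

Convergent values: 0.55, 0.57; mean = 1.12/2 = 0.56.

0.56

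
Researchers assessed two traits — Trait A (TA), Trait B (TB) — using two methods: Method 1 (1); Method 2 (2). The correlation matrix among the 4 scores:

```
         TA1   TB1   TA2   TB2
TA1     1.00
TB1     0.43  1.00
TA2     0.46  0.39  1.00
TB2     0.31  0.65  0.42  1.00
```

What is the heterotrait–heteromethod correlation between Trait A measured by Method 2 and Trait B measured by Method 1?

0.39

Different traits and methods: r(TA2, TB1) = 0.39.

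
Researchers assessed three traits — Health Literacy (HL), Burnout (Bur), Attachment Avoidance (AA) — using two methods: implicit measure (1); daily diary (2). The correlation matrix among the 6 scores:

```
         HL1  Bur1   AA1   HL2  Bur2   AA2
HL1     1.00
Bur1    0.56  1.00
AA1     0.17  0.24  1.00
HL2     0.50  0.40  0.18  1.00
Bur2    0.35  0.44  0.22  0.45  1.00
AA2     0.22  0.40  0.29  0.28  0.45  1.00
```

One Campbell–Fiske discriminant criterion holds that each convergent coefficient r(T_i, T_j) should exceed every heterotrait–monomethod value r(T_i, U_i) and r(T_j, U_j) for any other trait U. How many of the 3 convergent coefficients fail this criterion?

Convergent coefficients and their comparison sets:
HL (methods 1·2): 0.50 vs {0.56, 0.45, 0.17, 0.28} → fail.
Bur (methods 1·2): 0.44 vs {0.56, 0.45, 0.24, 0.45} → fail.
AA (methods 1·2): 0.29 vs {0.17, 0.28, 0.24, 0.45} → fail.
3 of 3 fail.

3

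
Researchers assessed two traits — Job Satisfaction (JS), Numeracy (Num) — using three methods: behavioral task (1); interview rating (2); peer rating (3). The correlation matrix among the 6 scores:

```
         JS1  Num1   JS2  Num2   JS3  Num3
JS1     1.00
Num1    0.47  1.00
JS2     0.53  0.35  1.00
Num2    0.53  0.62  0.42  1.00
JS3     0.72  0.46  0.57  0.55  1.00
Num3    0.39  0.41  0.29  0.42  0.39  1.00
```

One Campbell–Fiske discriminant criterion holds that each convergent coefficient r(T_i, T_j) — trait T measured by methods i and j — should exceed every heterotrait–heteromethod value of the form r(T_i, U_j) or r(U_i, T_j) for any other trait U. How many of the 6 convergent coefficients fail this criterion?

Checking each validity diagonal entry against its comparison values:
JS (methods 1·2): 0.53 vs {0.53, 0.35} → fail.
JS (methods 1·3): 0.72 vs {0.39, 0.46} → pass.
JS (methods 2·3): 0.57 vs {0.29, 0.55} → pass.
Num (methods 1·2): 0.62 vs {0.35, 0.53} → pass.
Num (methods 1·3): 0.41 vs {0.46, 0.39} → fail.
Num (methods 2·3): 0.42 vs {0.55, 0.29} → fail.
3 of 6 fail.

3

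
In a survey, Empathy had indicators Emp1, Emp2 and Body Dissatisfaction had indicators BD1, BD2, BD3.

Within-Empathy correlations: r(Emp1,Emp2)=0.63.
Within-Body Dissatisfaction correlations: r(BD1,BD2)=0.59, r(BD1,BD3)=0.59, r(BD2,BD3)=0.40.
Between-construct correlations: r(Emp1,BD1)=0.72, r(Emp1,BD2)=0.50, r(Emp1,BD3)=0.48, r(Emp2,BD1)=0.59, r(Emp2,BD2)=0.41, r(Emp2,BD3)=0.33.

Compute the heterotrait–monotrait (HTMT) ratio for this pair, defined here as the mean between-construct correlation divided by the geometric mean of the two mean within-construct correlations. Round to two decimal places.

0.88

Between-construct mean = 3.03/6 = 0.5050.
Mean within-Emp = 0.63/1 = 0.6300; mean within-BD = 1.58/3 = 0.5267.
Geometric mean = √(0.6300 × 0.5267) = 0.5760.
HTMT = 0.5050 / 0.5760 = 0.88.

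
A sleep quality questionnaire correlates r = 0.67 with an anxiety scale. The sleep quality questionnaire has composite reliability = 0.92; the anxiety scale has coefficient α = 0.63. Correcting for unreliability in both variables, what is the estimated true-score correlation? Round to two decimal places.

r_true = r_obs / √(r_xx · r_yy) = 0.67 / √(0.92 × 0.63) = 0.67 / √0.5796 = 0.67 / 0.7613 ≈ 0.88.

0.88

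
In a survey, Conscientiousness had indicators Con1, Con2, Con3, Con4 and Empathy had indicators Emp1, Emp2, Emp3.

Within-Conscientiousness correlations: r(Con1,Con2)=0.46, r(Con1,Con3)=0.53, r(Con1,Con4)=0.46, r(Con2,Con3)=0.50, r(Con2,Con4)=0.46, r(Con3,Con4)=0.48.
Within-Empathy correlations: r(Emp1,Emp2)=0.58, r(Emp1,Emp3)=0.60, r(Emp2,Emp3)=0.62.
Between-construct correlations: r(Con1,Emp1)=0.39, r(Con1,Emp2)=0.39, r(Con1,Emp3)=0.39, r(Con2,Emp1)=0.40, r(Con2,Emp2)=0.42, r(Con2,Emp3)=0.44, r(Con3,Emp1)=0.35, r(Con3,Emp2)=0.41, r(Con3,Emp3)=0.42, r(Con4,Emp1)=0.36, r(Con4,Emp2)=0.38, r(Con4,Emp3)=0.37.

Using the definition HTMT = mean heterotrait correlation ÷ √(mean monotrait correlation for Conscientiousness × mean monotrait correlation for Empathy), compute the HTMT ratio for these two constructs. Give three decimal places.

Mean between = 4.72/12 = 0.3933.
Mean within-Con = 2.89/6 = 0.4817; mean within-Emp = 1.80/3 = 0.6000.
Geometric mean = √(0.4817 × 0.6000) = 0.5376.
HTMT = 0.3933 / 0.5376 = 0.732.

0.732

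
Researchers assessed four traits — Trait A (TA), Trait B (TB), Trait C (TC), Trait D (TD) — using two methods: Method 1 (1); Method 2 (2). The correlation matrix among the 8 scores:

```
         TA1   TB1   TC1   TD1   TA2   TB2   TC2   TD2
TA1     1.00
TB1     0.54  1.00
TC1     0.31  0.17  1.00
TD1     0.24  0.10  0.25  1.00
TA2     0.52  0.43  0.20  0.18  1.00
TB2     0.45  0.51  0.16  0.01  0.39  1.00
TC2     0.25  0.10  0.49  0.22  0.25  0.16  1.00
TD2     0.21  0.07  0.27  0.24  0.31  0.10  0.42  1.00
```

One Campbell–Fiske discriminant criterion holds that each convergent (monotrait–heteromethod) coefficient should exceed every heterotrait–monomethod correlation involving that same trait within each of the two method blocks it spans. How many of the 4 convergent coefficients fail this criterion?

3

Each convergent coefficient versus the relevant comparison correlations:
TA (methods 1·2): 0.52 vs {0.54, 0.39, 0.31, 0.25, 0.24, 0.31} → fail.
TB (methods 1·2): 0.51 vs {0.54, 0.39, 0.17, 0.16, 0.10, 0.10} → fail.
TC (methods 1·2): 0.49 vs {0.31, 0.25, 0.17, 0.16, 0.25, 0.42} → pass.
TD (methods 1·2): 0.24 vs {0.24, 0.31, 0.10, 0.10, 0.25, 0.42} → fail.
3 of 4 fail.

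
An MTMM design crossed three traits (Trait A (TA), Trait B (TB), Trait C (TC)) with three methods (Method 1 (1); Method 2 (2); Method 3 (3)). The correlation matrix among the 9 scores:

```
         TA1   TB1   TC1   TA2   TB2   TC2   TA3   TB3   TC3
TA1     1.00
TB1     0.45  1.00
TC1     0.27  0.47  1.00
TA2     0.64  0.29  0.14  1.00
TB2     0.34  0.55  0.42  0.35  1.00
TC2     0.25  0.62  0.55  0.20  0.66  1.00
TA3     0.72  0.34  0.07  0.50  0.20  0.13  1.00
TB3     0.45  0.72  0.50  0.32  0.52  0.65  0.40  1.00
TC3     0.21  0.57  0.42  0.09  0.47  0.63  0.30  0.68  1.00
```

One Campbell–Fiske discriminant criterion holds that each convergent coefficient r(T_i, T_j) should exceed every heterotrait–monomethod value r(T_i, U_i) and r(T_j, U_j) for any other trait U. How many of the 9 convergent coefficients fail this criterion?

5

Each convergent coefficient versus the relevant comparison correlations:
TA (methods 1·2): 0.64 vs {0.45, 0.35, 0.27, 0.20} → pass.
TA (methods 1·3): 0.72 vs {0.45, 0.40, 0.27, 0.30} → pass.
TA (methods 2·3): 0.50 vs {0.35, 0.40, 0.20, 0.30} → pass.
TB (methods 1·2): 0.55 vs {0.45, 0.35, 0.47, 0.66} → fail.
TB (methods 1·3): 0.72 vs {0.45, 0.40, 0.47, 0.68} → pass.
TB (methods 2·3): 0.52 vs {0.35, 0.40, 0.66, 0.68} → fail.
TC (methods 1·2): 0.55 vs {0.27, 0.20, 0.47, 0.66} → fail.
TC (methods 1·3): 0.42 vs {0.27, 0.30, 0.47, 0.68} → fail.
TC (methods 2·3): 0.63 vs {0.20, 0.30, 0.66, 0.68} → fail.
5 of 9 fail.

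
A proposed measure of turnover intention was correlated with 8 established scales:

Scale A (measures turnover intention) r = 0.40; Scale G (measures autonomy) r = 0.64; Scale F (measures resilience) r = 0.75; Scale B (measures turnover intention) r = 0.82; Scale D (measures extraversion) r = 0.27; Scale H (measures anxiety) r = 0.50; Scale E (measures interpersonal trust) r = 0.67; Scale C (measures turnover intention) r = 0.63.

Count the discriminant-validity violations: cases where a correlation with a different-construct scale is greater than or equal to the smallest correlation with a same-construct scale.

Convergent (same construct = turnover intention): Scale A, Scale B, Scale C.
Smallest convergent = 0.40. Discriminant values: 0.64, 0.75, 0.27, 0.50, 0.67; count ≥ 0.40 → 4.

4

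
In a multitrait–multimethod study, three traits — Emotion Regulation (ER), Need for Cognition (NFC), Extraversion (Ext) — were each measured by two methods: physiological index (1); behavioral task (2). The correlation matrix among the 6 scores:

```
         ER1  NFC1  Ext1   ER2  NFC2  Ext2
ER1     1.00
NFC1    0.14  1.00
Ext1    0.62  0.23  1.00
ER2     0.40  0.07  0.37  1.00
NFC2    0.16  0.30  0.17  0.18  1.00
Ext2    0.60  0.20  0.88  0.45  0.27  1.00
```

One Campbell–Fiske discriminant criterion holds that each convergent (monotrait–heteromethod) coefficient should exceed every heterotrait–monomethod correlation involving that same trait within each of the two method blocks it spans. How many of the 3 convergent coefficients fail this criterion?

1

Checking each validity diagonal entry against its comparison values:
ER (methods 1·2): 0.40 vs {0.14, 0.18, 0.62, 0.45} → fail.
NFC (methods 1·2): 0.30 vs {0.14, 0.18, 0.23, 0.27} → pass.
Ext (methods 1·2): 0.88 vs {0.62, 0.45, 0.23, 0.27} → pass.
1 of 3 fail.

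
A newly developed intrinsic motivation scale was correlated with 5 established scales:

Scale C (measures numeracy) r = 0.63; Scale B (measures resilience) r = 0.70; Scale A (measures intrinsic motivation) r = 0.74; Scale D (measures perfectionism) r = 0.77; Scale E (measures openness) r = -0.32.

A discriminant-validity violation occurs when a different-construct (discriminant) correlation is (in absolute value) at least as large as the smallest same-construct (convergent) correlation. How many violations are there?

Convergent (same construct = intrinsic motivation): Scale A.
Smallest convergent = 0.74. Discriminant |r|: 0.63, 0.70, 0.77, 0.32; count ≥ 0.74 → 1.

1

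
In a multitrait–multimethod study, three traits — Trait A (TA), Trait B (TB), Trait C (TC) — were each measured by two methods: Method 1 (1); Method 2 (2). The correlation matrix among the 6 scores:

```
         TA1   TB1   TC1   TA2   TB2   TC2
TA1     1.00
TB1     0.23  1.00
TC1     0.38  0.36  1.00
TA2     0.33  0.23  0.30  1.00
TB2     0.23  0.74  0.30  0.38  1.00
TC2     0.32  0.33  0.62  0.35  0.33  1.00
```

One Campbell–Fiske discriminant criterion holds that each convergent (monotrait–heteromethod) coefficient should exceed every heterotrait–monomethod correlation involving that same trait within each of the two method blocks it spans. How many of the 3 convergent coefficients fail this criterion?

Checking each validity diagonal entry against its comparison values:
TA (methods 1·2): 0.33 vs {0.23, 0.38, 0.38, 0.35} → fail.
TB (methods 1·2): 0.74 vs {0.23, 0.38, 0.36, 0.33} → pass.
TC (methods 1·2): 0.62 vs {0.38, 0.35, 0.36, 0.33} → pass.
1 of 3 fail.

1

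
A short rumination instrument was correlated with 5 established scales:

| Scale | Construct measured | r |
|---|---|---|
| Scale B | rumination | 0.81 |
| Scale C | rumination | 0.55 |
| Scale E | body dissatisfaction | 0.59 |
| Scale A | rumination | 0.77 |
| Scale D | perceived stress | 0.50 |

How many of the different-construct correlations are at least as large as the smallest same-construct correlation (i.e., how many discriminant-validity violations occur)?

Convergent (same construct = rumination): Scale B, Scale C, Scale A.
Smallest convergent = 0.55. Discriminant values: 0.59, 0.50; count ≥ 0.55 → 1.

1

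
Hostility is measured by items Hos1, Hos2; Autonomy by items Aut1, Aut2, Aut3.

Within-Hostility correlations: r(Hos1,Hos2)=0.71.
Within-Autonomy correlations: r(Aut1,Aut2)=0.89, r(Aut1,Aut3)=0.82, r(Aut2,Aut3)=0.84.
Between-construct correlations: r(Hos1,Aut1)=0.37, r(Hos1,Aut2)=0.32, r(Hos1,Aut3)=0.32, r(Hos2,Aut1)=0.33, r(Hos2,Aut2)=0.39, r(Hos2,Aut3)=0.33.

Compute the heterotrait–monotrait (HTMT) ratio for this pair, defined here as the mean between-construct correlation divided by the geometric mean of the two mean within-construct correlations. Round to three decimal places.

Mean heterotrait r = 2.06/6 = 0.3433.
Mean within-Hos = 0.71/1 = 0.7100; mean within-Aut = 2.55/3 = 0.8500.
Geometric mean = √(0.7100 × 0.8500) = 0.7769.
HTMT = 0.3433 / 0.7769 = 0.442.

0.442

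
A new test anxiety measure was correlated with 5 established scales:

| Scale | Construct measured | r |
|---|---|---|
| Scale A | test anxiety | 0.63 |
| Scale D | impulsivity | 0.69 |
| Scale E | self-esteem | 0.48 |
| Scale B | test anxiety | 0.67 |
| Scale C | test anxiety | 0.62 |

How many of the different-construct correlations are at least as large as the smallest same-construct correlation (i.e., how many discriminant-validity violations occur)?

Convergent (same construct = test anxiety): Scale A, Scale B, Scale C.
Smallest convergent = 0.62. Discriminant values: 0.69, 0.48; count ≥ 0.62 → 1.

1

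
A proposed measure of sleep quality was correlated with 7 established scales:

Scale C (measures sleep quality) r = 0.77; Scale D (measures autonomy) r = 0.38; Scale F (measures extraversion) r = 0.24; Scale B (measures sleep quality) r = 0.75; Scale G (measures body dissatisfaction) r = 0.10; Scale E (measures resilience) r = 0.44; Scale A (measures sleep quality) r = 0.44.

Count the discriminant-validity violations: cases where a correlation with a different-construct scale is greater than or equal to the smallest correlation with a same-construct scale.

1

Convergent (same construct = sleep quality): Scale C, Scale B, Scale A.
Smallest convergent = 0.44. Discriminant values: 0.38, 0.24, 0.10, 0.44; count ≥ 0.44 → 1.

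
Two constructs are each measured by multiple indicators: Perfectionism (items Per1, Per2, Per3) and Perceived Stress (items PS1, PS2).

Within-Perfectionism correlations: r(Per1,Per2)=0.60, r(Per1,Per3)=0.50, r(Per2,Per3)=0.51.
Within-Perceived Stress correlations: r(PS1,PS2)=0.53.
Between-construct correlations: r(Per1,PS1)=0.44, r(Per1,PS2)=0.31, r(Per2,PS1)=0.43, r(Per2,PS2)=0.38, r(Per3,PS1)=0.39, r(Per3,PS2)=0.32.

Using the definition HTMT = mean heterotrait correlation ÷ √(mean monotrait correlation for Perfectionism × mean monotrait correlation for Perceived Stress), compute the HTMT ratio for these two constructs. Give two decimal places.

0.71

Mean between = 2.27/6 = 0.3783.
Mean within-Per = 1.61/3 = 0.5367; mean within-PS = 0.53/1 = 0.5300.
Geometric mean = √(0.5367 × 0.5300) = 0.5333.
HTMT = 0.3783 / 0.5333 = 0.71.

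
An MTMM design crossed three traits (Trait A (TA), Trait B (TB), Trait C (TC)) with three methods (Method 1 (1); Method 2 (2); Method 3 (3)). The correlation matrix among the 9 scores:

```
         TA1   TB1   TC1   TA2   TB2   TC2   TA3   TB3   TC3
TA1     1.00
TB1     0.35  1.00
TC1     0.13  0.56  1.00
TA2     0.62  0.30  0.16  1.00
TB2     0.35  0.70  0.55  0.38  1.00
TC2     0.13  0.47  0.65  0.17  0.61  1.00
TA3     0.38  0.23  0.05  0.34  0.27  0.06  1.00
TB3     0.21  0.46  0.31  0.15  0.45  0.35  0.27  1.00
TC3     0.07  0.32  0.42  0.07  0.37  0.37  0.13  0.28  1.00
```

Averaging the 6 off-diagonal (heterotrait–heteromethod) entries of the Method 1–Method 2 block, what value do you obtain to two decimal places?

0.33

HTHM values (method 1 × method 2): 0.35, 0.13, 0.30, 0.47, 0.16, 0.55; mean = 1.96/6 = 0.33.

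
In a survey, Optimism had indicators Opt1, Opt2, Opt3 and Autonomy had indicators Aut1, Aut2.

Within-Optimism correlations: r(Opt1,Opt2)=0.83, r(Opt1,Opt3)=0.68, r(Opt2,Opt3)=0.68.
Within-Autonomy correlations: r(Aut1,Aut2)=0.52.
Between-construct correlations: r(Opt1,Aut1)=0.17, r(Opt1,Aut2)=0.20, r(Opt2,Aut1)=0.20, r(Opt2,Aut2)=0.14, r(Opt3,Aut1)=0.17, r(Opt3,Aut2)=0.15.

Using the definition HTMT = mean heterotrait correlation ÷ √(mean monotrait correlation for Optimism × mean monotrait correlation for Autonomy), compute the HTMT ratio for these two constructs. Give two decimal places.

Mean between = 1.03/6 = 0.1717.
Mean within-Opt = 2.19/3 = 0.7300; mean within-Aut = 0.52/1 = 0.5200.
Geometric mean = √(0.7300 × 0.5200) = 0.6161.
HTMT = 0.1717 / 0.6161 = 0.28.

0.28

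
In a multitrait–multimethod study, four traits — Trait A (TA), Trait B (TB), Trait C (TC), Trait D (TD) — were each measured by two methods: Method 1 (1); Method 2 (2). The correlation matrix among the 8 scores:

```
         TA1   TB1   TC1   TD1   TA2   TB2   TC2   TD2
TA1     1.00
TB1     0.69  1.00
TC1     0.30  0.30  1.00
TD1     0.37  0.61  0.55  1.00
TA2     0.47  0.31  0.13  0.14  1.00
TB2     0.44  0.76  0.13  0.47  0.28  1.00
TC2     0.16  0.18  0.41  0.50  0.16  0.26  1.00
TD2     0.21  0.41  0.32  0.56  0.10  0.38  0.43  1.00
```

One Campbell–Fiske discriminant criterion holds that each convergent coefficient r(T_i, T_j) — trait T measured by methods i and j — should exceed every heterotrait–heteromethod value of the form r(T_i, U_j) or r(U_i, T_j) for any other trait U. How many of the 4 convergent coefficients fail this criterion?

Convergent coefficients and their comparison sets:
TA (methods 1·2): 0.47 vs {0.44, 0.31, 0.16, 0.13, 0.21, 0.14} → pass.
TB (methods 1·2): 0.76 vs {0.31, 0.44, 0.18, 0.13, 0.41, 0.47} → pass.
TC (methods 1·2): 0.41 vs {0.13, 0.16, 0.13, 0.18, 0.32, 0.50} → fail.
TD (methods 1·2): 0.56 vs {0.14, 0.21, 0.47, 0.41, 0.50, 0.32} → pass.
1 of 4 fail.

1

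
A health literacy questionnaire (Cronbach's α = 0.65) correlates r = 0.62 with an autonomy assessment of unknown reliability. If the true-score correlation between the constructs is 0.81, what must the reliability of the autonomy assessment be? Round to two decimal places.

0.90

r_true = r_obs / √(r_xx · r_yy) ⇒ 0.81 = 0.62 / √(0.65 · r_yy).
√(0.65 · r_yy) = 0.62 / 0.81 = 0.7654; 0.65 · r_yy = 0.5858; r_yy = 0.5858 / 0.65 ≈ 0.90.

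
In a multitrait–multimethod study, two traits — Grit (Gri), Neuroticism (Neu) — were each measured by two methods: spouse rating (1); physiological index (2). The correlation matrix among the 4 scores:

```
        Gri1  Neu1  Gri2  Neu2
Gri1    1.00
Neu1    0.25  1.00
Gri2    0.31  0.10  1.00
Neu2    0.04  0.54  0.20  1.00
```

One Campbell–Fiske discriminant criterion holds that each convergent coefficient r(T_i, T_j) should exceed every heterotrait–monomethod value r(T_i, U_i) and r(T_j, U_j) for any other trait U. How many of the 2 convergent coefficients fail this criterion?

Each convergent coefficient versus the relevant comparison correlations:
Gri (methods 1·2): 0.31 vs {0.25, 0.20} → pass.
Neu (methods 1·2): 0.54 vs {0.25, 0.20} → pass.
0 of 2 fail.

0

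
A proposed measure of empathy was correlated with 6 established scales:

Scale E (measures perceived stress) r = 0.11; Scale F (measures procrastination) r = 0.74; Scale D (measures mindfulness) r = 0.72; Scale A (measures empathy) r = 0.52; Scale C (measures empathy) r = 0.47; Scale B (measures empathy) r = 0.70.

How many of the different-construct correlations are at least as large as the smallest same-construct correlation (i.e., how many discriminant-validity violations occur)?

Convergent (same construct = empathy): Scale A, Scale C, Scale B.
Smallest convergent = 0.47. Discriminant values: 0.11, 0.74, 0.72; count ≥ 0.47 → 2.

2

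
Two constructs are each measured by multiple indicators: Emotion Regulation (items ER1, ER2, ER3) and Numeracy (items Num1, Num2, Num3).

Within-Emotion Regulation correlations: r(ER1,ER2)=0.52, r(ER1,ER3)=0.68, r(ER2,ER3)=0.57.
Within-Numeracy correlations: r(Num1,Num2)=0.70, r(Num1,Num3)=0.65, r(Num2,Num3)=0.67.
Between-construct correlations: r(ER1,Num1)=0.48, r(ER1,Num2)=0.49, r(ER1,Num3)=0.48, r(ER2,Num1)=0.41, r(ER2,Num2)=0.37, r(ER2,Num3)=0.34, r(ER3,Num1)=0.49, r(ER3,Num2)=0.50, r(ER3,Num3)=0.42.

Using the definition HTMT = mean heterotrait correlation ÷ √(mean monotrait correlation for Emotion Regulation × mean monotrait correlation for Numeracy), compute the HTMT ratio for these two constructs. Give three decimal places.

0.702

Mean between = 3.98/9 = 0.4422.
Mean within-ER = 1.77/3 = 0.5900; mean within-Num = 2.02/3 = 0.6733.
Geometric mean = √(0.5900 × 0.6733) = 0.6303.
HTMT = 0.4422 / 0.6303 = 0.702.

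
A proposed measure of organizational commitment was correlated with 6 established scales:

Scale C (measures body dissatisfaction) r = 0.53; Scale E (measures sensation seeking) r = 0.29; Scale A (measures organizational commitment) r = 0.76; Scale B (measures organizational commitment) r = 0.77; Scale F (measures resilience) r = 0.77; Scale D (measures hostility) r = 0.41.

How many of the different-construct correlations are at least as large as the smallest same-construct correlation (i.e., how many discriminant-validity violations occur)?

1

Convergent (same construct = organizational commitment): Scale A, Scale B.
Smallest convergent = 0.76. Discriminant values: 0.53, 0.29, 0.77, 0.41; count ≥ 0.76 → 1.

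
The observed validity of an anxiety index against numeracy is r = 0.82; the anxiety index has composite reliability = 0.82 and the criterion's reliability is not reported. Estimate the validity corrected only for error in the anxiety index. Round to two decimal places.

0.91

Single correction: r_c = r_obs / √r_xx = 0.82 / √0.82 = 0.82 / 0.9055 ≈ 0.91.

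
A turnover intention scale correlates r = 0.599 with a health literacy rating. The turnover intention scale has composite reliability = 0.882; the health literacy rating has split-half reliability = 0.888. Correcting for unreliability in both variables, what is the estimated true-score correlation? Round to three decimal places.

r_true = r_obs / √(r_xx · r_yy) = 0.599 / √(0.882 × 0.888) = 0.599 / √0.783216 = 0.599 / 0.8850 ≈ 0.677.

0.677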